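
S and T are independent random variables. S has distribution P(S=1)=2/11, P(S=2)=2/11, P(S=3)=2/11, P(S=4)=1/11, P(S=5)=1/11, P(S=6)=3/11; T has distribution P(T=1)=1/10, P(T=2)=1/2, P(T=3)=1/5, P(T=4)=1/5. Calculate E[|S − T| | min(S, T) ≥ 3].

P(min(S, T) ≥ 3) = 14/55.
Summing |S−T|·P(x,y) over outcomes with min(S, T) ≥ 3 gives 21/55.
E[|S − T| | min(S, T) ≥ 3] = (21/55) / (14/55) = 3/2.

3/2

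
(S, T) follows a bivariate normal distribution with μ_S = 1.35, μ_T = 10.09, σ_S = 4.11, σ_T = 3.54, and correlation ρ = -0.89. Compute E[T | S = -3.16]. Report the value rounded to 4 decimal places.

For a bivariate normal, E[T | S=x] = μ_T + ρ·(σ_T/σ_S)·(x − μ_S).
E[T | S=-3.16] = 10.09 + (-0.89)·(3.54/4.11)·(-3.16 − (1.35)) = 10.09 + (-0.76657)·(-4.51) = 13.5472.

13.5472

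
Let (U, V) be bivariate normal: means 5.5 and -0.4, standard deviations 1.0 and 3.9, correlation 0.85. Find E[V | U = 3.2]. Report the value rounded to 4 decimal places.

-8.0245

The regression of V on U has slope ρ·σ_V/σ_U and passes through (μ_U, μ_V).
E[V | U=3.2] = -0.4 + (0.85)·(3.9/1.0)·(3.2 − (5.5)) = -0.4 + (3.315)·(-2.3) = -8.0245.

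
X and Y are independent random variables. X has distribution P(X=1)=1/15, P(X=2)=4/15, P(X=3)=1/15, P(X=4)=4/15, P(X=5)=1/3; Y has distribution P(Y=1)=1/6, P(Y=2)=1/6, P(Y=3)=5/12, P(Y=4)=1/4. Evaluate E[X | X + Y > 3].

11/3

P(X + Y > 3) = 14/15.
Summing X·P(x,y) over outcomes with X + Y > 3 gives 154/45.
E[X | X + Y > 3] = (154/45) / (14/15) = 11/3.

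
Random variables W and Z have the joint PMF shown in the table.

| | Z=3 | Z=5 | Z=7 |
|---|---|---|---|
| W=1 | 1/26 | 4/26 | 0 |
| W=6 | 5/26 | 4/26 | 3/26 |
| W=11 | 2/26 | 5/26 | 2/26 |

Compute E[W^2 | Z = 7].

70

P(Z = 7) = 5/26.
Σ W^2·P over the event = 36·(3/26) + 121·(2/26) = 175/13.
E[W^2 | Z = 7] = (175/13) / (5/26) = 70.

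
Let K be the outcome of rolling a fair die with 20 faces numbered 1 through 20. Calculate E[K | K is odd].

10

Given K is odd, K is equally likely to be any of {1, 3, 5, 7, 9, 11, 13, 15, 17, 19}.
E[K | K is odd] = (1 + 3 + 5 + 7 + 9 + 11 + 13 + 15 + 17 + 19) / 10 = 10.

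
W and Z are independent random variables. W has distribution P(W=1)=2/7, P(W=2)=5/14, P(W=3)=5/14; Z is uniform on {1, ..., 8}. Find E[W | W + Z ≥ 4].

214/99

P(W + Z ≥ 4) = 99/112.
Summing W·P(x,y) over outcomes with W + Z ≥ 4 gives 107/56.
E[W | W + Z ≥ 4] = (107/56) / (99/112) = 214/99.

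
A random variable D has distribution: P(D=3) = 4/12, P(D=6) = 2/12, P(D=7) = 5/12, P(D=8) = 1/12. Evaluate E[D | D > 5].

P(D > 5) = 2/3.
Σ over the event: 6·1/6 + 7·5/12 + 8·1/12 = 55/12.
E[D | D > 5] = (55/12) / (2/3) = 55/8.

55/8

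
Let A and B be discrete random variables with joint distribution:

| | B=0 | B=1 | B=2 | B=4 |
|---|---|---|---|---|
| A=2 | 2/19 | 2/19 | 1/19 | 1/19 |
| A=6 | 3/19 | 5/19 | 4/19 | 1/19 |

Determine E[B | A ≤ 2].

P(A ≤ 2) = 6/19.
Summing B·P(A=x,B=y) over the conditioning event gives 8/19.
E[B | A ≤ 2] = (8/19) / (6/19) = 4/3.

4/3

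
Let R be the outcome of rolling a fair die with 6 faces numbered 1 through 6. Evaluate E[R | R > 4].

Given R > 4, R is equally likely to be any of {5, 6}.
E[R | R > 4] = (5 + 6) / 2 = 11/2.

11/2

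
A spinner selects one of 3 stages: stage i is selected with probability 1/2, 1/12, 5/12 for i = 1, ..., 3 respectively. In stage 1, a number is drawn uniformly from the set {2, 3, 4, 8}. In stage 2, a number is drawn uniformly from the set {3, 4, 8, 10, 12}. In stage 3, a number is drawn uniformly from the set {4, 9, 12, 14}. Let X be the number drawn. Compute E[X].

1633/240

E[X | stage 1] = (2+3+4+8)/4 = 17/4.
E[X | stage 2] = (3+4+8+10+12)/5 = 37/5.
E[X | stage 3] = (4+9+12+14)/4 = 39/4.
E[X] = (1/2)·(17/4) + (1/12)·(37/5) + (5/12)·(39/4) = 1633/240.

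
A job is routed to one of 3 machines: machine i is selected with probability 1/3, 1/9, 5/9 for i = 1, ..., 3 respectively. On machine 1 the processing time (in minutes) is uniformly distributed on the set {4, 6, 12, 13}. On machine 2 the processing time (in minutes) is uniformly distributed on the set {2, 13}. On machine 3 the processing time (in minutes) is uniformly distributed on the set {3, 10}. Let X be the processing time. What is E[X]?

265/36

E[X | machine 1] = (4+6+12+13)/4 = 35/4.
E[X | machine 2] = (2+13)/2 = 15/2.
E[X | machine 3] = (3+10)/2 = 13/2.
E[X] = (1/3)·(35/4) + (1/9)·(15/2) + (5/9)·(13/2) = 265/36.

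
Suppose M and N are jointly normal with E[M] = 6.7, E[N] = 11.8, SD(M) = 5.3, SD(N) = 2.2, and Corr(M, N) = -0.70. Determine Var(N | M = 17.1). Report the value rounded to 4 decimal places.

2.4684

Var(N | M=x) = (1 − ρ²)·σ_N².
Var(N | M=17.1) = (2.2)²·(1 − (-0.70)²) = 4.84·0.51 = 2.4684.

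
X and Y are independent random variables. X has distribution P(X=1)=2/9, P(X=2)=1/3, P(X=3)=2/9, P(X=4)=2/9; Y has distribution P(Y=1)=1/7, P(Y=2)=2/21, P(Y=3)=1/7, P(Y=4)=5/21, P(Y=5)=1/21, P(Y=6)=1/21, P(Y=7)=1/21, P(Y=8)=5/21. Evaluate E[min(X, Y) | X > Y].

P(X > Y) = 5/27.
Summing min(X,Y)·P(x,y) over outcomes with X > Y gives 55/189.
E[min(X, Y) | X > Y] = (55/189) / (5/27) = 11/7.

11/7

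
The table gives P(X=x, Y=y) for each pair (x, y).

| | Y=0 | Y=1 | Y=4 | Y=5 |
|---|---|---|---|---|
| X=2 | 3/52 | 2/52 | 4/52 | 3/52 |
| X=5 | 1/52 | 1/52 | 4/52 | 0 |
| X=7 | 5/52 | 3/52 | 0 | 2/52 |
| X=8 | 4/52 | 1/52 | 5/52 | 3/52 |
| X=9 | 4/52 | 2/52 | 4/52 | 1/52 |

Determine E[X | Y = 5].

P(Y = 5) = 9/52.
Σ X·P over the event = 2·(3/52) + 7·(2/52) + 8·(3/52) + 9·(1/52) = 53/52.
E[X | Y = 5] = (53/52) / (9/52) = 53/9.

53/9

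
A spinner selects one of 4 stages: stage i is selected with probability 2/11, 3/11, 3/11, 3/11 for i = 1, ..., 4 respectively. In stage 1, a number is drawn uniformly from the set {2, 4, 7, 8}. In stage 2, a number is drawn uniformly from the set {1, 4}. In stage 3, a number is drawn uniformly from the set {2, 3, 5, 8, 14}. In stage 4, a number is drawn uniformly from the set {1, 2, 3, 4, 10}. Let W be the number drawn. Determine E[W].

246/55

E[W | stage 1] = (2+4+7+8)/4 = 21/4.
E[W | stage 2] = (1+4)/2 = 5/2.
E[W | stage 3] = (2+3+5+8+14)/5 = 32/5.
E[W | stage 4] = (1+2+3+4+10)/5 = 4.
By the law of total expectation,
E[W] = (2/11)·(21/4) + (3/11)·(5/2) + (3/11)·(32/5) + (3/11)·(4) = 246/55.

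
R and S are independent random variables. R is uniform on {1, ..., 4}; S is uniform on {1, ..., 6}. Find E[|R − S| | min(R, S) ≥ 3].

Outcomes with min(R, S) ≥ 3: (3,3), (3,4), (3,5), (3,6), (4,3), (4,4), (4,5), (4,6), each with probability 1/24.
E[|R − S| | min(R, S) ≥ 3] = (0 + 1 + 2 + 3 + 1 + 0 + 1 + 2) / 8 = 5/4.

5/4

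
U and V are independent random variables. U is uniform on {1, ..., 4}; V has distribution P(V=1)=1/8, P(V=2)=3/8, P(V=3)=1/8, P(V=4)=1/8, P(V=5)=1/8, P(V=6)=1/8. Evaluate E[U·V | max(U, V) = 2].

20/7

P(max(U, V) = 2) = 7/32.
Summing UV·P(x,y) over outcomes with max(U, V) = 2 gives 5/8.
E[U·V | max(U, V) = 2] = (5/8) / (7/32) = 20/7.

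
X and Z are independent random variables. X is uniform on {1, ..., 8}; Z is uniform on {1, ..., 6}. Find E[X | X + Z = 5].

Outcomes with X + Z = 5: (1,4), (2,3), (3,2), (4,1), each with probability 1/48.
E[X | X + Z = 5] = (1 + 2 + 3 + 4) / 4 = 5/2.

5/2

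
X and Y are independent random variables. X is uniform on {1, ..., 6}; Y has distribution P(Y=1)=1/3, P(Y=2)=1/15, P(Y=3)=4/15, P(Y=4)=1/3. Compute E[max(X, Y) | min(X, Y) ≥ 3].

P(min(X, Y) ≥ 3) = 2/5.
Summing max(X,Y)·P(x,y) over outcomes with min(X, Y) ≥ 3 gives 167/90.
E[max(X, Y) | min(X, Y) ≥ 3] = (167/90) / (2/5) = 167/36.

167/36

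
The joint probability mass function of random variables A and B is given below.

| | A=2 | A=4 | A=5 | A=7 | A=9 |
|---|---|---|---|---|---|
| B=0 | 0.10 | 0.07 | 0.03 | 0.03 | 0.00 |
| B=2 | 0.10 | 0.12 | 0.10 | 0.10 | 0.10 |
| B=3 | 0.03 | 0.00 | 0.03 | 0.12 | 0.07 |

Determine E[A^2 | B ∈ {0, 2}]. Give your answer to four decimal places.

28.7467

P(B ∈ {0, 2}) = 0.75.
Summing A^2·P(A=x,B=y) over the conditioning event gives 21.56.
E[A^2 | B ∈ {0, 2}] = (21.56) / (0.75) = 28.7467.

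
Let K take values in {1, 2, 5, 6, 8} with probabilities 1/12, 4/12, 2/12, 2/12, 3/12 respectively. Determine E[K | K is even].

P(K is even) = 3/4.
Σ over the event: 2·1/3 + 6·1/6 + 8·1/4 = 11/3.
E[K | K is even] = (11/3) / (3/4) = 44/9.

44/9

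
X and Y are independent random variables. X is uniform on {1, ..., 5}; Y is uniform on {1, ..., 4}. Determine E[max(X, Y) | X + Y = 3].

Outcomes with X + Y = 3: (1,2), (2,1), each with probability 1/20.
E[max(X, Y) | X + Y = 3] = (2 + 2) / 2 = 2.

2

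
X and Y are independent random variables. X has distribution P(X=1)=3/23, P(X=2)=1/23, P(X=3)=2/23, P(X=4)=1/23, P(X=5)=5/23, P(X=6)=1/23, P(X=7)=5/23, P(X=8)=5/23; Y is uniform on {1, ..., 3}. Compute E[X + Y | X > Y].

453/56

P(X > Y) = 56/69.
Summing (X+Y)·P(x,y) over outcomes with X > Y gives 151/23.
E[X + Y | X > Y] = (151/23) / (56/69) = 453/56.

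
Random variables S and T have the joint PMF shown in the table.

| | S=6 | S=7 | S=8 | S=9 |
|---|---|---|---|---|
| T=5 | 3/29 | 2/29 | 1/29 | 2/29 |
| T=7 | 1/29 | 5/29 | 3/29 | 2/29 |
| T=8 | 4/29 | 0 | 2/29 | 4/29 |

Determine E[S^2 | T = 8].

298/5

P(T = 8) = 10/29.
Σ S^2·P over the event = 36·(4/29) + 64·(2/29) + 81·(4/29) = 596/29.
E[S^2 | T = 8] = (596/29) / (10/29) = 298/5.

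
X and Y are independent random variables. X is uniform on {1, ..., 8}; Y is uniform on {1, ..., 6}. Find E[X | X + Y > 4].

P(X + Y > 4) = 7/8.
Summing X·P(x,y) over outcomes with X + Y > 4 gives 103/24.
E[X | X + Y > 4] = (103/24) / (7/8) = 103/21.

103/21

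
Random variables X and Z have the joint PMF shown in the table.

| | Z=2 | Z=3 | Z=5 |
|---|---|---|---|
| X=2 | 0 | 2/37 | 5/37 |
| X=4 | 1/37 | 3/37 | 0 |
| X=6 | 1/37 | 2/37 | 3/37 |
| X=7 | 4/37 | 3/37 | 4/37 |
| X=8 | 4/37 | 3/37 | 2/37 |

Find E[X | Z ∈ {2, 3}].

P(Z ∈ {2, 3}) = 23/37.
Summing X·P(X=x,Z=y) over the conditioning event gives 143/37.
E[X | Z ∈ {2, 3}] = (143/37) / (23/37) = 143/23.

143/23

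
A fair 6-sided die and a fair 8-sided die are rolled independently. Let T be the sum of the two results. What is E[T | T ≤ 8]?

P(T ≤ 8) = 9/16.
Σ over the event: 2·1/48 + 3·1/24 + 4·1/16 + 5·1/12 + 6·5/48 + 7·1/8 + 8·1/8 = 10/3.
E[T | T ≤ 8] = (10/3) / (9/16) = 160/27.

160/27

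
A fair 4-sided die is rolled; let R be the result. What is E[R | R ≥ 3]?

7/2

Given R ≥ 3, R is equally likely to be any of {3, 4}.
E[R | R ≥ 3] = (3 + 4) / 2 = 7/2.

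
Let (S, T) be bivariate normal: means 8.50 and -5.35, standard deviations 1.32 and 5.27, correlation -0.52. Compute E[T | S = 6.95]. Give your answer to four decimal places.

E[T | S=x] = μ_T + ρ(σ_T/σ_S)(x − μ_S) for jointly normal variables.
E[T | S=6.95] = -5.35 + (-0.52)·(5.27/1.32)·(6.95 − (8.50)) = -5.35 + (-2.07606)·(-1.55) = -2.1321.

-2.1321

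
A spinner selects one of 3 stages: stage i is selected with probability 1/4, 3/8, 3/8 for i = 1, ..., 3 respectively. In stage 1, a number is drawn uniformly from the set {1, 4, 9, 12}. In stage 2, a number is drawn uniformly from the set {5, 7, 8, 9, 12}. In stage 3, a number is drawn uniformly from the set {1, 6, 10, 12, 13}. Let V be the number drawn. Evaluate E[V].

E[V | stage 1] = (1+4+9+12)/4 = 13/2.
E[V | stage 2] = (5+7+8+9+12)/5 = 41/5.
E[V | stage 3] = (1+6+10+12+13)/5 = 42/5.
By the law of total expectation,
E[V] = (1/4)·(13/2) + (3/8)·(41/5) + (3/8)·(42/5) = 157/20.

157/20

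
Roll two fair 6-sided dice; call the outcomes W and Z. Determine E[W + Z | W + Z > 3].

244/33

P(W + Z > 3) = 11/12.
Summing (W+Z)·P(x,y) over outcomes with W + Z > 3 gives 61/9.
E[W + Z | W + Z > 3] = (61/9) / (11/12) = 244/33.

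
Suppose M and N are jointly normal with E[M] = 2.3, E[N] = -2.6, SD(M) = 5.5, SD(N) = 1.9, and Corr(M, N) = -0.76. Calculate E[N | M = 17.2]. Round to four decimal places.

For a bivariate normal, E[N | M=x] = μ_N + ρ·(σ_N/σ_M)·(x − μ_M).
E[N | M=17.2] = -2.6 + (-0.76)·(1.9/5.5)·(17.2 − (2.3)) = -2.6 + (-0.262545)·(14.9) = -6.5119.

-6.5119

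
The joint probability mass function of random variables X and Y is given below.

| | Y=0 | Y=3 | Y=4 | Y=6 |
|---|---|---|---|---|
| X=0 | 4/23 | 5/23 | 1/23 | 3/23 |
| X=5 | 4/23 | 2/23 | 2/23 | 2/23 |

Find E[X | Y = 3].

10/7

P(Y = 3) = 7/23.
Σ X·P over the event = 0·(5/23) + 5·(2/23) = 10/23.
E[X | Y = 3] = (10/23) / (7/23) = 10/7.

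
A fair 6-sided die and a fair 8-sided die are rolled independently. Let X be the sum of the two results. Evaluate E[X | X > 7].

P(X > 7) = 9/16.
Σ over the event: 8·1/8 + 9·1/8 + 10·5/48 + 11·1/12 + 12·1/16 + 13·1/24 + 14·1/48 = 17/3.
E[X | X > 7] = (17/3) / (9/16) = 272/27.

272/27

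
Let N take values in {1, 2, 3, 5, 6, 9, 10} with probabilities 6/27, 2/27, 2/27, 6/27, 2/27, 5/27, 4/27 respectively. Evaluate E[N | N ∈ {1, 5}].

P(N ∈ {1, 5}) = 4/9.
Σ over the event: 1·2/9 + 5·2/9 = 4/3.
E[N | N ∈ {1, 5}] = (4/3) / (4/9) = 3.

3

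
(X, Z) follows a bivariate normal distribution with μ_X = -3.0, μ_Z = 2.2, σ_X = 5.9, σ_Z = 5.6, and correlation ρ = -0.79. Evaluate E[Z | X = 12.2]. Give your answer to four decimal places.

The regression of Z on X has slope ρ·σ_Z/σ_X and passes through (μ_X, μ_Z).
E[Z | X=12.2] = 2.2 + (-0.79)·(5.6/5.9)·(12.2 − (-3.0)) = 2.2 + (-0.74983)·(15.2) = -9.1974.

-9.1974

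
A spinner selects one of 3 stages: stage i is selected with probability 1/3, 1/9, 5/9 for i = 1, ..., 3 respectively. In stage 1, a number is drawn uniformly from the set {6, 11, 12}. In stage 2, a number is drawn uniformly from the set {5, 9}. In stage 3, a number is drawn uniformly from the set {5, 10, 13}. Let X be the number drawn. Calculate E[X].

E[X | stage 1] = (6+11+12)/3 = 29/3.
E[X | stage 2] = (5+9)/2 = 7.
E[X | stage 3] = (5+10+13)/3 = 28/3.
E[X] = (1/3)·(29/3) + (1/9)·(7) + (5/9)·(28/3) = 248/27.

248/27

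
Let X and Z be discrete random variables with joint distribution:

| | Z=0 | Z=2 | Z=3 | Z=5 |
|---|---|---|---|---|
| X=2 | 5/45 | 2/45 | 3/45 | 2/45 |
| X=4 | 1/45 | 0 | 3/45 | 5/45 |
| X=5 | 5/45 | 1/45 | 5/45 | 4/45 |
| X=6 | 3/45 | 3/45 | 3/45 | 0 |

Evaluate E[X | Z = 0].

57/14

P(Z = 0) = 14/45.
Σ X·P over the event = 2·(5/45) + 4·(1/45) + 5·(5/45) + 6·(3/45) = 19/15.
E[X | Z = 0] = (19/15) / (14/45) = 57/14.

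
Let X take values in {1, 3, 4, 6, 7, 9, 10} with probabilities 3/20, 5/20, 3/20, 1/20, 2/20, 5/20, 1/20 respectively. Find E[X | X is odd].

77/15

P(X is odd) = 3/4.
Σ over the event: 1·3/20 + 3·1/4 + 7·1/10 + 9·1/4 = 77/20.
E[X | X is odd] = (77/20) / (3/4) = 77/15.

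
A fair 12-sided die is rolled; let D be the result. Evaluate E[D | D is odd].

6

Given D is odd, D is equally likely to be any of {1, 3, 5, 7, 9, 11}.
E[D | D is odd] = (1 + 3 + 5 + 7 + 9 + 11) / 6 = 6.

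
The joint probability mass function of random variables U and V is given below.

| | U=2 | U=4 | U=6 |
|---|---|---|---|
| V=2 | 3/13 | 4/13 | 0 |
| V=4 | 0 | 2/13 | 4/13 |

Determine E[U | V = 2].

22/7

P(V = 2) = 7/13.
Σ U·P over the event = 2·(3/13) + 4·(4/13) = 22/13.
E[U | V = 2] = (22/13) / (7/13) = 22/7.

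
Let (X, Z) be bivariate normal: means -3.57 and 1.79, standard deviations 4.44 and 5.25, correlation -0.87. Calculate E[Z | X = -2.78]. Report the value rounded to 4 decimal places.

0.9773

The regression of Z on X has slope ρ·σ_Z/σ_X and passes through (μ_X, μ_Z).
E[Z | X=-2.78] = 1.79 + (-0.87)·(5.25/4.44)·(-2.78 − (-3.57)) = 1.79 + (-1.0287)·(0.79) = 0.9773.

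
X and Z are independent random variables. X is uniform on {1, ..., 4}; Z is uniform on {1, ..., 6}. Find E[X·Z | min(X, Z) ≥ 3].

Outcomes with min(X, Z) ≥ 3: (3,3), (3,4), (3,5), (3,6), (4,3), (4,4), (4,5), (4,6), each with probability 1/24.
E[X·Z | min(X, Z) ≥ 3] = (9 + 12 + 15 + 18 + 12 + 16 + 20 + 24) / 8 = 63/4.

63/4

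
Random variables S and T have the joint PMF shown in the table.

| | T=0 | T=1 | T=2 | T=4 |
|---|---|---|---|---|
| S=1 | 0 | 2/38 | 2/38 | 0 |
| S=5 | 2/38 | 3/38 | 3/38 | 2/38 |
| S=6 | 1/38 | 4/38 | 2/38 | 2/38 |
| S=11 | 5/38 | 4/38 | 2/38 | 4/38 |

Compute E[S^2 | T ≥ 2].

997/17

P(T ≥ 2) = 17/38.
Σ S^2·P over the event = 1·(2/38) + 25·(3/38) + 25·(2/38) + 36·(2/38) + 36·(2/38) + 121·(2/38) + 121·(4/38) = 997/38.
E[S^2 | T ≥ 2] = (997/38) / (17/38) = 997/17.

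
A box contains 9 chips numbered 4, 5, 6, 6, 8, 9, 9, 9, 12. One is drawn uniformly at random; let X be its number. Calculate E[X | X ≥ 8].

P(X ≥ 8) = 5/9.
Σ over the event: 8·1/9 + 9·1/3 + 12·1/9 = 47/9.
E[X | X ≥ 8] = (47/9) / (5/9) = 47/5.

47/5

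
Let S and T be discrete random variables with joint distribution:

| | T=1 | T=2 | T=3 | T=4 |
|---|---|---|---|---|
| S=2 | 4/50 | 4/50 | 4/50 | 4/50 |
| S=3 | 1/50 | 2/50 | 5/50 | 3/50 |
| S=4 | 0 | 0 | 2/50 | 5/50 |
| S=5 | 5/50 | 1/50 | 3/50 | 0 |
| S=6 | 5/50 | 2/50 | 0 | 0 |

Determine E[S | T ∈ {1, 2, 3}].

P(T ∈ {1, 2, 3}) = 19/25.
Summing S·P(S=x,T=y) over the conditioning event gives 143/50.
E[S | T ∈ {1, 2, 3}] = (143/50) / (19/25) = 143/38.

143/38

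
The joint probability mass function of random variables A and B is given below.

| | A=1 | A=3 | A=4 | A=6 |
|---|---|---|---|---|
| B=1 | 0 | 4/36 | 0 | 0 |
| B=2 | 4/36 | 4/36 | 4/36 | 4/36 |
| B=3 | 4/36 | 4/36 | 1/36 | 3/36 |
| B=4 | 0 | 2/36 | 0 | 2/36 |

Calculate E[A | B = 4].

9/2

P(B = 4) = 1/9.
Σ A·P over the event = 3·(2/36) + 6·(2/36) = 1/2.
E[A | B = 4] = (1/2) / (1/9) = 9/2.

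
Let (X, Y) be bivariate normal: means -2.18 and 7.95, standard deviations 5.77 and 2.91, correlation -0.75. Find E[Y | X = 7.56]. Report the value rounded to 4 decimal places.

4.2658

E[Y | X=x] = μ_Y + ρ(σ_Y/σ_X)(x − μ_X) for jointly normal variables.
E[Y | X=7.56] = 7.95 + (-0.75)·(2.91/5.77)·(7.56 − (-2.18)) = 7.95 + (-0.37825)·(9.74) = 4.2658.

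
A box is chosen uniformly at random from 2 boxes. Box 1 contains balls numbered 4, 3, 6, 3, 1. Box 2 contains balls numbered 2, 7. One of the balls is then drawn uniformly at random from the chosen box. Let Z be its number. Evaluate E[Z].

79/20

E[Z | box 1] = (4+3+6+3+1)/5 = 17/5.
E[Z | box 2] = (2+7)/2 = 9/2.
E[Z] = (1/2)·(17/5) + (1/2)·(9/2) = 79/20.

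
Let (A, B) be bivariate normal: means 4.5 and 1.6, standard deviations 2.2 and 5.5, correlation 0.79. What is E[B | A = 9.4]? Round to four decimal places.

11.2775

For a bivariate normal, E[B | A=x] = μ_B + ρ·(σ_B/σ_A)·(x − μ_A).
E[B | A=9.4] = 1.6 + (0.79)·(5.5/2.2)·(9.4 − (4.5)) = 1.6 + (1.975)·(4.9) = 11.2775.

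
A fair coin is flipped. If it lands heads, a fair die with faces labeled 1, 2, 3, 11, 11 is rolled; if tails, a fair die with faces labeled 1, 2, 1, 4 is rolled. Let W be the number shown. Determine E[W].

19/5

E[W | heads] = (1+2+3+11+11)/5 = 28/5.
E[W | tails] = (1+2+1+4)/4 = 2.
E[W] = (1/2)·(28/5) + (1/2)·(2) = 19/5.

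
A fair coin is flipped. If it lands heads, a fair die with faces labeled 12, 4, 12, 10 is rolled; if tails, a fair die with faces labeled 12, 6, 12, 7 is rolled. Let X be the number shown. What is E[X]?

75/8

E[X | heads] = (12+4+12+10)/4 = 19/2.
E[X | tails] = (12+6+12+7)/4 = 37/4.
By the law of total expectation,
E[X] = (1/2)·(19/2) + (1/2)·(37/4) = 75/8.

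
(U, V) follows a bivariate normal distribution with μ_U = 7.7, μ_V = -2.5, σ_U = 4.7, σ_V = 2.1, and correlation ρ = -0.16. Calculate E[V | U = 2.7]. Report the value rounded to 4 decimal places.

E[V | U=x] = μ_V + ρ(σ_V/σ_U)(x − μ_U) for jointly normal variables.
E[V | U=2.7] = -2.5 + (-0.16)·(2.1/4.7)·(2.7 − (7.7)) = -2.5 + (-0.071489)·(-5) = -2.1426.

-2.1426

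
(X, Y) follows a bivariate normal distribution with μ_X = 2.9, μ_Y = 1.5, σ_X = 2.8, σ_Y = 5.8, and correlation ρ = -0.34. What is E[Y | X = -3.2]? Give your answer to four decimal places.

5.7961

The regression of Y on X has slope ρ·σ_Y/σ_X and passes through (μ_X, μ_Y).
E[Y | X=-3.2] = 1.5 + (-0.34)·(5.8/2.8)·(-3.2 − (2.9)) = 1.5 + (-0.704286)·(-6.1) = 5.7961.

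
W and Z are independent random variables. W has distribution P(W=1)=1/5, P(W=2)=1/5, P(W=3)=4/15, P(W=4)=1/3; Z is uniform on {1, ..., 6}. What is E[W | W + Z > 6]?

131/41

P(W + Z > 6) = 41/90.
Summing W·P(x,y) over outcomes with W + Z > 6 gives 131/90.
E[W | W + Z > 6] = (131/90) / (41/90) = 131/41.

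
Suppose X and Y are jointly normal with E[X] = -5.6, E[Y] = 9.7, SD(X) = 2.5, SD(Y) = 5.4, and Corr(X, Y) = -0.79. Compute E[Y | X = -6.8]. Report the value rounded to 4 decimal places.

11.7477

The regression of Y on X has slope ρ·σ_Y/σ_X and passes through (μ_X, μ_Y).
E[Y | X=-6.8] = 9.7 + (-0.79)·(5.4/2.5)·(-6.8 − (-5.6)) = 9.7 + (-1.7064)·(-1.2) = 11.7477.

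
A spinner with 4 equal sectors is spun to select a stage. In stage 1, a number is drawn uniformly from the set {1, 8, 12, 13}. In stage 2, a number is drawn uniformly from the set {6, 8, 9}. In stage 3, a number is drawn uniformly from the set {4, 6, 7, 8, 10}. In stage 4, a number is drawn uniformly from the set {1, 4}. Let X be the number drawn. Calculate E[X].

E[X | stage 1] = (1+8+12+13)/4 = 17/2.
E[X | stage 2] = (6+8+9)/3 = 23/3.
E[X | stage 3] = (4+6+7+8+10)/5 = 7.
E[X | stage 4] = (1+4)/2 = 5/2.
E[X] = (1/4)·(17/2) + (1/4)·(23/3) + (1/4)·(7) + (1/4)·(5/2) = 77/12.

77/12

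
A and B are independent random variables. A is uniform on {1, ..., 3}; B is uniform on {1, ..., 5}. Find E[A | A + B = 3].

3/2

Outcomes with A + B = 3: (1,2), (2,1), each with probability 1/15.
E[A | A + B = 3] = (1 + 2) / 2 = 3/2.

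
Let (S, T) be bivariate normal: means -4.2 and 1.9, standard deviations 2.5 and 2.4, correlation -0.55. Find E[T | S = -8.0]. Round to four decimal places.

3.9064

For a bivariate normal, E[T | S=x] = μ_T + ρ·(σ_T/σ_S)·(x − μ_S).
E[T | S=-8.0] = 1.9 + (-0.55)·(2.4/2.5)·(-8.0 − (-4.2)) = 1.9 + (-0.528)·(-3.8) = 3.9064.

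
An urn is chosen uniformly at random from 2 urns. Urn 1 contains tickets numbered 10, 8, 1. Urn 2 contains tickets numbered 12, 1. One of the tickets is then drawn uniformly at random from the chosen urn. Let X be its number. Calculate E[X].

77/12

E[X | urn 1] = (10+8+1)/3 = 19/3.
E[X | urn 2] = (12+1)/2 = 13/2.
By the law of total expectation,
E[X] = (1/2)·(19/3) + (1/2)·(13/2) = 77/12.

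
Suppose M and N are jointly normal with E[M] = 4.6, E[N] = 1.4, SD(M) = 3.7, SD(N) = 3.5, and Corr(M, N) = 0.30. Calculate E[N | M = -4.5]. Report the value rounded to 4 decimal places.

The regression of N on M has slope ρ·σ_N/σ_M and passes through (μ_M, μ_N).
E[N | M=-4.5] = 1.4 + (0.30)·(3.5/3.7)·(-4.5 − (4.6)) = 1.4 + (0.28378)·(-9.1) = -1.1824.

-1.1824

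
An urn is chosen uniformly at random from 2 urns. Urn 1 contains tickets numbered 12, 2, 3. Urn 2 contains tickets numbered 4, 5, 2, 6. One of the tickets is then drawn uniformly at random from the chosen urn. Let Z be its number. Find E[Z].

E[Z | urn 1] = (12+2+3)/3 = 17/3.
E[Z | urn 2] = (4+5+2+6)/4 = 17/4.
E[Z] = (1/2)·(17/3) + (1/2)·(17/4) = 119/24.

119/24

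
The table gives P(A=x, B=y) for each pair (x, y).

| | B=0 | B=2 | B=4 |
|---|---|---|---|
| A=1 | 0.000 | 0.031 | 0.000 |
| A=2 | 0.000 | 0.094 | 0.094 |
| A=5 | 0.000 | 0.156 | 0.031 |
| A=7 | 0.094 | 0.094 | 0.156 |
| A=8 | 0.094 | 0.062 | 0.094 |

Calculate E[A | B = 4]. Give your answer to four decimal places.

P(B = 4) = 0.375.
Σ A·P over the event = 2·(0.094) + 5·(0.031) + 7·(0.156) + 8·(0.094) = 2.187.
E[A | B = 4] = (2.187) / (0.375) = 5.8320.

5.8320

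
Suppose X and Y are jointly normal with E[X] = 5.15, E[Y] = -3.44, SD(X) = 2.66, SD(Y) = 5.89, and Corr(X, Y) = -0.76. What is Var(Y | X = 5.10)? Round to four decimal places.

14.6539

Var(Y | X=x) = (1 − ρ²)·σ_Y².
Var(Y | X=5.10) = (5.89)²·(1 − (-0.76)²) = 34.6921·0.4224 = 14.6539.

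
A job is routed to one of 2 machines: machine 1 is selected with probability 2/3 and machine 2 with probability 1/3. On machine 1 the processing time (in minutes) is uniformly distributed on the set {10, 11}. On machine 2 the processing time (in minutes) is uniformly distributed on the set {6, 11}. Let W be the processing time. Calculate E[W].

59/6

E[W | machine 1] = (10+11)/2 = 21/2.
E[W | machine 2] = (6+11)/2 = 17/2.
E[W] = (2/3)·(21/2) + (1/3)·(17/2) = 59/6.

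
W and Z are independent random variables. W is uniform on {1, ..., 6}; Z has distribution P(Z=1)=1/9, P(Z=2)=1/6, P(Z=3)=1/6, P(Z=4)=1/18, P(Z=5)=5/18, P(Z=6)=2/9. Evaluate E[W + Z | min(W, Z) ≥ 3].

241/26

P(min(W, Z) ≥ 3) = 13/27.
Summing (W+Z)·P(x,y) over outcomes with min(W, Z) ≥ 3 gives 241/54.
E[W + Z | min(W, Z) ≥ 3] = (241/54) / (13/27) = 241/26.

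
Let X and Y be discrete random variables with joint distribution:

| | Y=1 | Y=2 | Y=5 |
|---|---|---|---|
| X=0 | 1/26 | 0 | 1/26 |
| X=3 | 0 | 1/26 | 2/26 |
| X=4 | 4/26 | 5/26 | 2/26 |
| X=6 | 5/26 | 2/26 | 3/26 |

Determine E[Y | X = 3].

P(X = 3) = 3/26.
Σ Y·P over the event = 2·(1/26) + 5·(2/26) = 6/13.
E[Y | X = 3] = (6/13) / (3/26) = 4.

4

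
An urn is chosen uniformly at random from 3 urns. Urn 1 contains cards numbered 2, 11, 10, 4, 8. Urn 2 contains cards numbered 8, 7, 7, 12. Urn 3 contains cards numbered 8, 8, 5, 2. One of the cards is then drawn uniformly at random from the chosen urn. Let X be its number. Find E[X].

E[X | urn 1] = (2+11+10+4+8)/5 = 7.
E[X | urn 2] = (8+7+7+12)/4 = 17/2.
E[X | urn 3] = (8+8+5+2)/4 = 23/4.
By the law of total expectation,
E[X] = (1/3)·(7) + (1/3)·(17/2) + (1/3)·(23/4) = 85/12.

85/12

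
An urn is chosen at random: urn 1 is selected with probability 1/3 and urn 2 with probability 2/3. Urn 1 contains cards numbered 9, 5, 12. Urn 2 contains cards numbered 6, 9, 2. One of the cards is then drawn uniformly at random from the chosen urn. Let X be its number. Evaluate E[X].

20/3

E[X | urn 1] = (9+5+12)/3 = 26/3.
E[X | urn 2] = (6+9+2)/3 = 17/3.
E[X] = (1/3)·(26/3) + (2/3)·(17/3) = 20/3.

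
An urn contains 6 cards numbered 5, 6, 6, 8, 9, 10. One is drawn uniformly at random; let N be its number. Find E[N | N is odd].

7

P(N is odd) = 1/3.
Σ over the event: 5·1/6 + 9·1/6 = 7/3.
E[N | N is odd] = (7/3) / (1/3) = 7.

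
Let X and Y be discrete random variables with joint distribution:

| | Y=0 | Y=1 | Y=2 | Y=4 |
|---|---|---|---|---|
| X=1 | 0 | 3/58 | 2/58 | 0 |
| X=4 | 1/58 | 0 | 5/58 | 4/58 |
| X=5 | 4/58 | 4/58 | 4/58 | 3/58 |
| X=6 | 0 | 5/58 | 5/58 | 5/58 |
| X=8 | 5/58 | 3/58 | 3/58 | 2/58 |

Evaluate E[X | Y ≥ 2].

P(Y ≥ 2) = 33/58.
Summing X·P(X=x,Y=y) over the conditioning event gives 173/58.
E[X | Y ≥ 2] = (173/58) / (33/58) = 173/33.

173/33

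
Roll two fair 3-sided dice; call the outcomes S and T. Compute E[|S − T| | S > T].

4/3

P(S > T) = 1/3.
Summing |S−T|·P(x,y) over outcomes with S > T gives 4/9.
E[|S − T| | S > T] = (4/9) / (1/3) = 4/3.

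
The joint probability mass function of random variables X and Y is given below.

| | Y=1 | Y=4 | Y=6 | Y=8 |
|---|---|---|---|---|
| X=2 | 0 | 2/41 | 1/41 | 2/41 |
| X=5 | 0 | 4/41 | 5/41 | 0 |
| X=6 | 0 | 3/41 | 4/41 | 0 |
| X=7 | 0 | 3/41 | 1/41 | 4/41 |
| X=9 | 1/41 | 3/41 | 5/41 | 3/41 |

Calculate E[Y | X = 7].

P(X = 7) = 8/41.
Σ Y·P over the event = 4·(3/41) + 6·(1/41) + 8·(4/41) = 50/41.
E[Y | X = 7] = (50/41) / (8/41) = 25/4.

25/4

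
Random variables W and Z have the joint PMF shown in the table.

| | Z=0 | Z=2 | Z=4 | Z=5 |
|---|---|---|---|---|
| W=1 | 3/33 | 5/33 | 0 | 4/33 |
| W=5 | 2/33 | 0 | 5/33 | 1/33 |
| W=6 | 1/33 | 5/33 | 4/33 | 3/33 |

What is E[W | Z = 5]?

P(Z = 5) = 8/33.
Σ W·P over the event = 1·(4/33) + 5·(1/33) + 6·(3/33) = 9/11.
E[W | Z = 5] = (9/11) / (8/33) = 27/8.

27/8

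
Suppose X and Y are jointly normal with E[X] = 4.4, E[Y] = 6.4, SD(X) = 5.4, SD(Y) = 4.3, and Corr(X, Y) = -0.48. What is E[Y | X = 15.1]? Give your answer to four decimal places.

2.3102

For a bivariate normal, E[Y | X=x] = μ_Y + ρ·(σ_Y/σ_X)·(x − μ_X).
E[Y | X=15.1] = 6.4 + (-0.48)·(4.3/5.4)·(15.1 − (4.4)) = 6.4 + (-0.38222)·(10.7) = 2.3102.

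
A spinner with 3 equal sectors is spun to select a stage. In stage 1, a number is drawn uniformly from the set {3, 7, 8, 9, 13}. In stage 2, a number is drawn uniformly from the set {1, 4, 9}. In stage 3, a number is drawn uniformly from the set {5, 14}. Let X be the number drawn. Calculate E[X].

E[X | stage 1] = (3+7+8+9+13)/5 = 8.
E[X | stage 2] = (1+4+9)/3 = 14/3.
E[X | stage 3] = (5+14)/2 = 19/2.
By the law of total expectation,
E[X] = (1/3)·(8) + (1/3)·(14/3) + (1/3)·(19/2) = 133/18.

133/18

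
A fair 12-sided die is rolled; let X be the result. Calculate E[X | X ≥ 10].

11

Given X ≥ 10, X is equally likely to be any of {10, 11, 12}.
E[X | X ≥ 10] = (10 + 11 + 12) / 3 = 11.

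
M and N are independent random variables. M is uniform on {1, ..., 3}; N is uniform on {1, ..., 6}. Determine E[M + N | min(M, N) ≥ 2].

Outcomes with min(M, N) ≥ 2: (2,2), (2,3), (2,4), (2,5), (2,6), (3,2), (3,3), (3,4), (3,5), (3,6), each with probability 1/18.
E[M + N | min(M, N) ≥ 2] = (4 + 5 + 6 + 7 + 8 + 5 + 6 + 7 + 8 + 9) / 10 = 13/2.

13/2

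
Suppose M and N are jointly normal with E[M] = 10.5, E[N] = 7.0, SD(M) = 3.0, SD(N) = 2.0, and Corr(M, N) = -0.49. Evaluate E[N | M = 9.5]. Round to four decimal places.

For a bivariate normal, E[N | M=x] = μ_N + ρ·(σ_N/σ_M)·(x − μ_M).
E[N | M=9.5] = 7.0 + (-0.49)·(2.0/3.0)·(9.5 − (10.5)) = 7.0 + (-0.32667)·(-1) = 7.3267.

7.3267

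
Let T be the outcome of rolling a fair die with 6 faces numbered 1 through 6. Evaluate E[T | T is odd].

Given T is odd, T is equally likely to be any of {1, 3, 5}.
E[T | T is odd] = (1 + 3 + 5) / 3 = 3.

3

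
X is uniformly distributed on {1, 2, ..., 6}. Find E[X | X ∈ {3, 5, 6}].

14/3

P(X ∈ {3, 5, 6}) = 1/2.
Σ over the event: 3·1/6 + 5·1/6 + 6·1/6 = 7/3.
E[X | X ∈ {3, 5, 6}] = (7/3) / (1/2) = 14/3.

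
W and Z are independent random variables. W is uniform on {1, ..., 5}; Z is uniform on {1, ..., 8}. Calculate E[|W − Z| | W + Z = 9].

Outcomes with W + Z = 9: (1,8), (2,7), (3,6), (4,5), (5,4), each with probability 1/40.
E[|W − Z| | W + Z = 9] = (7 + 5 + 3 + 1 + 1) / 5 = 17/5.

17/5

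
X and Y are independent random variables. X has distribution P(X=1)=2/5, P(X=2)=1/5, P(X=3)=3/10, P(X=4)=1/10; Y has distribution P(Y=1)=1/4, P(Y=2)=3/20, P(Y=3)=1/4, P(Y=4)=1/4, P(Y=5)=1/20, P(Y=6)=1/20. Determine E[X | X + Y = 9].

P(X + Y = 9) = 1/50.
Summing X·P(x,y) over outcomes with X + Y = 9 gives 13/200.
E[X | X + Y = 9] = (13/200) / (1/50) = 13/4.

13/4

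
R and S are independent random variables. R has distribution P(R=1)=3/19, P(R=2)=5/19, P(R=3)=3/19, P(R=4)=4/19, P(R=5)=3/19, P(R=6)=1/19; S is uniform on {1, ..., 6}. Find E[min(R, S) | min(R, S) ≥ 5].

41/8

P(min(R, S) ≥ 5) = 4/57.
Summing min(R,S)·P(x,y) over outcomes with min(R, S) ≥ 5 gives 41/114.
E[min(R, S) | min(R, S) ≥ 5] = (41/114) / (4/57) = 41/8.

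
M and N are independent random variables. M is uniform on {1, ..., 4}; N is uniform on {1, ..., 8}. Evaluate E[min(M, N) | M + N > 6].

P(M + N > 6) = 9/16.
Summing min(M,N)·P(x,y) over outcomes with M + N > 6 gives 49/32.
E[min(M, N) | M + N > 6] = (49/32) / (9/16) = 49/18.

49/18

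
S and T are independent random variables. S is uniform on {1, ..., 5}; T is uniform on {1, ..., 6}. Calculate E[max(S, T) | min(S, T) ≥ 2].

P(min(S, T) ≥ 2) = 2/3.
Summing max(S,T)·P(x,y) over outcomes with min(S, T) ≥ 2 gives 3.
E[max(S, T) | min(S, T) ≥ 2] = (3) / (2/3) = 9/2.

9/2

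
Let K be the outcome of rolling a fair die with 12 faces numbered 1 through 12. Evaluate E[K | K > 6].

Given K > 6, K is equally likely to be any of {7, 8, 9, 10, 11, 12}.
E[K | K > 6] = (7 + 8 + 9 + 10 + 11 + 12) / 6 = 19/2.

19/2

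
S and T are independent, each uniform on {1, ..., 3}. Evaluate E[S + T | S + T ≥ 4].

14/3

Outcomes with S + T ≥ 4: (1,3), (2,2), (2,3), (3,1), (3,2), (3,3), each with probability 1/9.
E[S + T | S + T ≥ 4] = (4 + 4 + 5 + 4 + 5 + 6) / 6 = 14/3.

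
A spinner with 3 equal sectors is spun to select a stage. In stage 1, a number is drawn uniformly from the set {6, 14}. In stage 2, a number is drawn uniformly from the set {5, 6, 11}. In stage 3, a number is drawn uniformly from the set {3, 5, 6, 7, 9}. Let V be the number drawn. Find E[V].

E[V | stage 1] = (6+14)/2 = 10.
E[V | stage 2] = (5+6+11)/3 = 22/3.
E[V | stage 3] = (3+5+6+7+9)/5 = 6.
By the law of total expectation,
E[V] = (1/3)·(10) + (1/3)·(22/3) + (1/3)·(6) = 70/9.

70/9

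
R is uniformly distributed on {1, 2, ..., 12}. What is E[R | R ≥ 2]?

7

Given R ≥ 2, R is equally likely to be any of {2, 3, 4, 5, 6, 7, 8, 9, 10, 11, 12}.
E[R | R ≥ 2] = (2 + 3 + 4 + 5 + 6 + 7 + 8 + 9 + 10 + 11 + 12) / 11 = 7.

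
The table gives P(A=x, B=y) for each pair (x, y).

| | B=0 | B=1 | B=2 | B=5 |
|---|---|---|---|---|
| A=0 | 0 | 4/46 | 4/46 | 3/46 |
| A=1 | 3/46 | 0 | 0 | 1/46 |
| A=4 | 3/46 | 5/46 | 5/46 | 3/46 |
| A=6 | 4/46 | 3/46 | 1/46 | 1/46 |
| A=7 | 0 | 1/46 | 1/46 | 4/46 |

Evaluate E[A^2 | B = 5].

281/12

P(B = 5) = 6/23.
Σ A^2·P over the event = 0·(3/46) + 1·(1/46) + 16·(3/46) + 36·(1/46) + 49·(4/46) = 281/46.
E[A^2 | B = 5] = (281/46) / (6/23) = 281/12.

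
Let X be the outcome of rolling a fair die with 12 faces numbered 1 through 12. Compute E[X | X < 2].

Given X < 2, X is equally likely to be any of {1}.
E[X | X < 2] = (1) / 1 = 1.

1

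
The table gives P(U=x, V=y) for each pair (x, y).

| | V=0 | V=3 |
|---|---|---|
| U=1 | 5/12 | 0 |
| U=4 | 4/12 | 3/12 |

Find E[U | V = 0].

7/3

P(V = 0) = 3/4.
Summing U·P(U=x,V=y) over the conditioning event gives 7/4.
E[U | V = 0] = (7/4) / (3/4) = 7/3.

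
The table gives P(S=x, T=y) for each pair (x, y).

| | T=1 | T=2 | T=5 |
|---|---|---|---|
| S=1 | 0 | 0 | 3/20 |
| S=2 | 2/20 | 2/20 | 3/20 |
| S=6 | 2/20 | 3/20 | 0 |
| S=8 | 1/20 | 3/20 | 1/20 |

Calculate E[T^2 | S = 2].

85/7

P(S = 2) = 7/20.
Σ T^2·P over the event = 1·(2/20) + 4·(2/20) + 25·(3/20) = 17/4.
E[T^2 | S = 2] = (17/4) / (7/20) = 85/7.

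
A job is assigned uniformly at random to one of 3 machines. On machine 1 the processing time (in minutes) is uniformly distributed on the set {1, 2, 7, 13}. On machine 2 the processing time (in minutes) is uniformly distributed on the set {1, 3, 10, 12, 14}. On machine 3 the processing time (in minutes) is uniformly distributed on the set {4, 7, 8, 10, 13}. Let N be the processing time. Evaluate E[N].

E[N | machine 1] = (1+2+7+13)/4 = 23/4.
E[N | machine 2] = (1+3+10+12+14)/5 = 8.
E[N | machine 3] = (4+7+8+10+13)/5 = 42/5.
By the law of total expectation,
E[N] = (1/3)·(23/4) + (1/3)·(8) + (1/3)·(42/5) = 443/60.

443/60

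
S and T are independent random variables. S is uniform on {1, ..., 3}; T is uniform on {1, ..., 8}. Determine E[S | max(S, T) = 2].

5/3

Outcomes with max(S, T) = 2: (1,2), (2,1), (2,2), each with probability 1/24.
E[S | max(S, T) = 2] = (1 + 2 + 2) / 3 = 5/3.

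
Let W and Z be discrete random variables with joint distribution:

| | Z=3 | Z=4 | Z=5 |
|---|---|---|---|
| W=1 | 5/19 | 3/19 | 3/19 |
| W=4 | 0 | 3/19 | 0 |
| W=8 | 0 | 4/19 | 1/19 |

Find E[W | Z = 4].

47/10

P(Z = 4) = 10/19.
Σ W·P over the event = 1·(3/19) + 4·(3/19) + 8·(4/19) = 47/19.
E[W | Z = 4] = (47/19) / (10/19) = 47/10.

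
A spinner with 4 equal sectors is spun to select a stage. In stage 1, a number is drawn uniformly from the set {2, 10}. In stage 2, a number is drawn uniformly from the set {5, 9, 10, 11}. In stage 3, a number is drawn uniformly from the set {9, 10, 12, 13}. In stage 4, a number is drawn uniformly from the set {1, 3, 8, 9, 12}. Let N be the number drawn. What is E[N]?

647/80

E[N | stage 1] = (2+10)/2 = 6.
E[N | stage 2] = (5+9+10+11)/4 = 35/4.
E[N | stage 3] = (9+10+12+13)/4 = 11.
E[N | stage 4] = (1+3+8+9+12)/5 = 33/5.
E[N] = (1/4)·(6) + (1/4)·(35/4) + (1/4)·(11) + (1/4)·(33/5) = 647/80.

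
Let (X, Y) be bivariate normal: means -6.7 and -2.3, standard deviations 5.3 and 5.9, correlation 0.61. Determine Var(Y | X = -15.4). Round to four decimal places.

For a bivariate normal, Var(Y | X=x) = σ_Y²(1 − ρ²).
Var(Y | X=-15.4) = (5.9)²·(1 − (0.61)²) = 34.81·0.6279 = 21.8572.

21.8572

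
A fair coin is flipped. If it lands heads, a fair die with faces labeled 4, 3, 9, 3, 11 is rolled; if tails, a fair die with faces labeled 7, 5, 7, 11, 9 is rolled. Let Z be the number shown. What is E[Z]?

E[Z | heads] = (4+3+9+3+11)/5 = 6.
E[Z | tails] = (7+5+7+11+9)/5 = 39/5.
E[Z] = (1/2)·(6) + (1/2)·(39/5) = 69/10.

69/10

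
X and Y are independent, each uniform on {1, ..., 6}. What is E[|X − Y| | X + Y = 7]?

3

Outcomes with X + Y = 7: (1,6), (2,5), (3,4), (4,3), (5,2), (6,1), each with probability 1/36.
E[|X − Y| | X + Y = 7] = (5 + 3 + 1 + 1 + 3 + 5) / 6 = 3.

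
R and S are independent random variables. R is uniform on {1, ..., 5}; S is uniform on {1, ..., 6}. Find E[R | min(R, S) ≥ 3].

P(min(R, S) ≥ 3) = 2/5.
Summing R·P(x,y) over outcomes with min(R, S) ≥ 3 gives 8/5.
E[R | min(R, S) ≥ 3] = (8/5) / (2/5) = 4.

4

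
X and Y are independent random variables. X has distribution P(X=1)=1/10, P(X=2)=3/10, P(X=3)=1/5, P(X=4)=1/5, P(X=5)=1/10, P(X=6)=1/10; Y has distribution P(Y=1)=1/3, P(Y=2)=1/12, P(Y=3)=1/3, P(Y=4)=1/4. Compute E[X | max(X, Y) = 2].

P(max(X, Y) = 2) = 2/15.
Summing X·P(x,y) over outcomes with max(X, Y) = 2 gives 31/120.
E[X | max(X, Y) = 2] = (31/120) / (2/15) = 31/16.

31/16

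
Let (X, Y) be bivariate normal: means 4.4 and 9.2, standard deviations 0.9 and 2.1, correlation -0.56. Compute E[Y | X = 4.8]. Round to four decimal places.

8.6773

For a bivariate normal, E[Y | X=x] = μ_Y + ρ·(σ_Y/σ_X)·(x − μ_X).
E[Y | X=4.8] = 9.2 + (-0.56)·(2.1/0.9)·(4.8 − (4.4)) = 9.2 + (-1.3067)·(0.4) = 8.6773.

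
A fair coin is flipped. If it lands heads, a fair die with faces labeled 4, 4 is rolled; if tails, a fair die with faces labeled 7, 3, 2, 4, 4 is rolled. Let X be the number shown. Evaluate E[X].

4

E[X | heads] = (4+4)/2 = 4.
E[X | tails] = (7+3+2+4+4)/5 = 4.
E[X] = (1/2)·(4) + (1/2)·(4) = 4.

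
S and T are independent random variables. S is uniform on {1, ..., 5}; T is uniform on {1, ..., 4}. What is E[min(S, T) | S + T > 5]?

P(S + T > 5) = 1/2.
Summing min(S,T)·P(x,y) over outcomes with S + T > 5 gives 27/20.
E[min(S, T) | S + T > 5] = (27/20) / (1/2) = 27/10.

27/10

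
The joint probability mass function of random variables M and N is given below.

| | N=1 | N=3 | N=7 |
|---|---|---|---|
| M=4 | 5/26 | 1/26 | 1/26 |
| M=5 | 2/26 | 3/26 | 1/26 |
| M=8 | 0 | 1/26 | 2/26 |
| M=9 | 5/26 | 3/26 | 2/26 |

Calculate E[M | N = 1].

25/4

P(N = 1) = 6/13.
Σ M·P over the event = 4·(5/26) + 5·(2/26) + 9·(5/26) = 75/26.
E[M | N = 1] = (75/26) / (6/13) = 25/4.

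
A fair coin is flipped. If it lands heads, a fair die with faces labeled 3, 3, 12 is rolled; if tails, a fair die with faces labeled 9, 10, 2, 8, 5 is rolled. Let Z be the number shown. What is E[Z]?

E[Z | heads] = (3+3+12)/3 = 6.
E[Z | tails] = (9+10+2+8+5)/5 = 34/5.
E[Z] = (1/2)·(6) + (1/2)·(34/5) = 32/5.

32/5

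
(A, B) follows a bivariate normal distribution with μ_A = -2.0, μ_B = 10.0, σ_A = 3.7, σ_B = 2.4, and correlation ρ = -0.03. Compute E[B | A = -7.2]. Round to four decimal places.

The regression of B on A has slope ρ·σ_B/σ_A and passes through (μ_A, μ_B).
E[B | A=-7.2] = 10.0 + (-0.03)·(2.4/3.7)·(-7.2 − (-2.0)) = 10.0 + (-0.019459)·(-5.2) = 10.1012.

10.1012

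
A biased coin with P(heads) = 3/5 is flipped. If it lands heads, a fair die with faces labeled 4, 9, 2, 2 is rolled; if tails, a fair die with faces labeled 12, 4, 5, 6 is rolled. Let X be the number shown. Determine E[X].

21/4

E[X | heads] = (4+9+2+2)/4 = 17/4.
E[X | tails] = (12+4+5+6)/4 = 27/4.
E[X] = (3/5)·(17/4) + (2/5)·(27/4) = 21/4.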